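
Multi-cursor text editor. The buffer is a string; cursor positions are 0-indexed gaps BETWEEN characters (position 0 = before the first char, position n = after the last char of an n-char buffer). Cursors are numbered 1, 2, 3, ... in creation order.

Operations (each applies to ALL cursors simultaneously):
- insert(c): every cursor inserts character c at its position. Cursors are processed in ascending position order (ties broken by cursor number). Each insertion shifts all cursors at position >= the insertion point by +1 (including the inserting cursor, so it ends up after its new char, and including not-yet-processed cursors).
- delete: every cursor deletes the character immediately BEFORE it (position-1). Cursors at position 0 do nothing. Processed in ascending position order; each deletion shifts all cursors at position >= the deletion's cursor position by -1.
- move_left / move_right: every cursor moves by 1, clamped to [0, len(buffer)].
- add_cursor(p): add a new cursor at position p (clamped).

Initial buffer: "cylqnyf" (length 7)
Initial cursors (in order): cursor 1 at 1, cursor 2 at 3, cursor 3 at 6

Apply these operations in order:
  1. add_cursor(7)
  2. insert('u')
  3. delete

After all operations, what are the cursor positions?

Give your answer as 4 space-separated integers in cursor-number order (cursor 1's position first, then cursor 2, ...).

Answer: 1 3 6 7

Derivation:
After op 1 (add_cursor(7)): buffer="cylqnyf" (len 7), cursors c1@1 c2@3 c3@6 c4@7, authorship .......
After op 2 (insert('u')): buffer="cuyluqnyufu" (len 11), cursors c1@2 c2@5 c3@9 c4@11, authorship .1..2...3.4
After op 3 (delete): buffer="cylqnyf" (len 7), cursors c1@1 c2@3 c3@6 c4@7, authorship .......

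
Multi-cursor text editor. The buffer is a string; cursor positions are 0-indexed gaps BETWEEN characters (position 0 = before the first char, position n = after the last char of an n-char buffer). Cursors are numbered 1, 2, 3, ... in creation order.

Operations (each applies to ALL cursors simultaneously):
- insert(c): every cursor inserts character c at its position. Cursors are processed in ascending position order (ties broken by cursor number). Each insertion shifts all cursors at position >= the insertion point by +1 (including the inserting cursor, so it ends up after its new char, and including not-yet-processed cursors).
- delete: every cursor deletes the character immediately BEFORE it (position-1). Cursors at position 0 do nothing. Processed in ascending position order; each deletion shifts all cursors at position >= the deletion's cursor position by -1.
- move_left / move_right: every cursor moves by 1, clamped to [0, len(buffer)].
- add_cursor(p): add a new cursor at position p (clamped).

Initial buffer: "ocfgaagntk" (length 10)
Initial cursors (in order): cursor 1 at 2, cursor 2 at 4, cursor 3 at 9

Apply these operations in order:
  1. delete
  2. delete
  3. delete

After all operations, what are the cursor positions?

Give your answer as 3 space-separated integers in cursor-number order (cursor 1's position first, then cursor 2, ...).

After op 1 (delete): buffer="ofaagnk" (len 7), cursors c1@1 c2@2 c3@6, authorship .......
After op 2 (delete): buffer="aagk" (len 4), cursors c1@0 c2@0 c3@3, authorship ....
After op 3 (delete): buffer="aak" (len 3), cursors c1@0 c2@0 c3@2, authorship ...

Answer: 0 0 2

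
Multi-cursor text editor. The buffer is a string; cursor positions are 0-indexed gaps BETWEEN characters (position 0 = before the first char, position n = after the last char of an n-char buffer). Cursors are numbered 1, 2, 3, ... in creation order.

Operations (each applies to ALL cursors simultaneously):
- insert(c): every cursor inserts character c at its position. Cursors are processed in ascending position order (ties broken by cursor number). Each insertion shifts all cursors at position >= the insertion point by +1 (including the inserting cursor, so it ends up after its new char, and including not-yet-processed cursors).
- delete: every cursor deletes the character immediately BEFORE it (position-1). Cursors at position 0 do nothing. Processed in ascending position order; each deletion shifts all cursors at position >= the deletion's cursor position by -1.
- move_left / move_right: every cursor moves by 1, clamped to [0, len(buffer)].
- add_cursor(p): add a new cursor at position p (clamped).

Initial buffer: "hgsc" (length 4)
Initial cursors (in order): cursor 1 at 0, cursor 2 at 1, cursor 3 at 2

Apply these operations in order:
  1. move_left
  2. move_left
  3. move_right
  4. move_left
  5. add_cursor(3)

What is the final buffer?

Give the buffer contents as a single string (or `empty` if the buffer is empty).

After op 1 (move_left): buffer="hgsc" (len 4), cursors c1@0 c2@0 c3@1, authorship ....
After op 2 (move_left): buffer="hgsc" (len 4), cursors c1@0 c2@0 c3@0, authorship ....
After op 3 (move_right): buffer="hgsc" (len 4), cursors c1@1 c2@1 c3@1, authorship ....
After op 4 (move_left): buffer="hgsc" (len 4), cursors c1@0 c2@0 c3@0, authorship ....
After op 5 (add_cursor(3)): buffer="hgsc" (len 4), cursors c1@0 c2@0 c3@0 c4@3, authorship ....

Answer: hgsc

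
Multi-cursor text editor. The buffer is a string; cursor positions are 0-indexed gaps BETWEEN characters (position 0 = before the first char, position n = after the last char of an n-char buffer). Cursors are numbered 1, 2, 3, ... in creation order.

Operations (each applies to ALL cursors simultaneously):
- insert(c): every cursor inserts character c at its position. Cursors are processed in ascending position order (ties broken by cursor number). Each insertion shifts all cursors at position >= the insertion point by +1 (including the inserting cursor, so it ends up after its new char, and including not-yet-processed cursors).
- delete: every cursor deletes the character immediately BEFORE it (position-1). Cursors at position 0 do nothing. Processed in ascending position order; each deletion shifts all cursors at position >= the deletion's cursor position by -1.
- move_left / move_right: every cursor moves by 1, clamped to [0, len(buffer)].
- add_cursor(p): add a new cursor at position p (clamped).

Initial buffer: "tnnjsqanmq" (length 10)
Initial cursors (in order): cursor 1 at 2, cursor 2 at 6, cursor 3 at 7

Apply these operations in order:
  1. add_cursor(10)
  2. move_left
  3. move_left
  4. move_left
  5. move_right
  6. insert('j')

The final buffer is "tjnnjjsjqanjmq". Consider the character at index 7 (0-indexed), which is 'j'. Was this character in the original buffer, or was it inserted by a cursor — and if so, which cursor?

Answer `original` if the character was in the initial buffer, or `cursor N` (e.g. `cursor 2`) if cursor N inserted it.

Answer: cursor 3

Derivation:
After op 1 (add_cursor(10)): buffer="tnnjsqanmq" (len 10), cursors c1@2 c2@6 c3@7 c4@10, authorship ..........
After op 2 (move_left): buffer="tnnjsqanmq" (len 10), cursors c1@1 c2@5 c3@6 c4@9, authorship ..........
After op 3 (move_left): buffer="tnnjsqanmq" (len 10), cursors c1@0 c2@4 c3@5 c4@8, authorship ..........
After op 4 (move_left): buffer="tnnjsqanmq" (len 10), cursors c1@0 c2@3 c3@4 c4@7, authorship ..........
After op 5 (move_right): buffer="tnnjsqanmq" (len 10), cursors c1@1 c2@4 c3@5 c4@8, authorship ..........
After op 6 (insert('j')): buffer="tjnnjjsjqanjmq" (len 14), cursors c1@2 c2@6 c3@8 c4@12, authorship .1...2.3...4..
Authorship (.=original, N=cursor N): . 1 . . . 2 . 3 . . . 4 . .
Index 7: author = 3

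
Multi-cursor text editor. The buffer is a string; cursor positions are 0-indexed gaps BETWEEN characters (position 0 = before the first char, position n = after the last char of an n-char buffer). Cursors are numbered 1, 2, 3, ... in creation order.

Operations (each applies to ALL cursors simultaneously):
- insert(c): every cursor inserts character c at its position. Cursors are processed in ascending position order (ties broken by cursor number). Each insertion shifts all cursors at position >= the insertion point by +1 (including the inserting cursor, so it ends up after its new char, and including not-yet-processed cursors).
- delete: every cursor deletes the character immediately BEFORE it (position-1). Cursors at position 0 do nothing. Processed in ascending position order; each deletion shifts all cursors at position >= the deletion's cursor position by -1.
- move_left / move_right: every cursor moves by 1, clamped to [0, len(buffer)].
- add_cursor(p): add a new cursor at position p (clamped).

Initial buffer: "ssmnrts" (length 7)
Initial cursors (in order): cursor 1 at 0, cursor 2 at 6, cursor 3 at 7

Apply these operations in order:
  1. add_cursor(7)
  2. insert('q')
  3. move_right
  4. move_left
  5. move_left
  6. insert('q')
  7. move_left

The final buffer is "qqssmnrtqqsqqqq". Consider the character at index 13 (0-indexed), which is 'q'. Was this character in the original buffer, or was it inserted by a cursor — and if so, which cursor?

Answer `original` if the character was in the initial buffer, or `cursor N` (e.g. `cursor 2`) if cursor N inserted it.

Answer: cursor 3

Derivation:
After op 1 (add_cursor(7)): buffer="ssmnrts" (len 7), cursors c1@0 c2@6 c3@7 c4@7, authorship .......
After op 2 (insert('q')): buffer="qssmnrtqsqq" (len 11), cursors c1@1 c2@8 c3@11 c4@11, authorship 1......2.34
After op 3 (move_right): buffer="qssmnrtqsqq" (len 11), cursors c1@2 c2@9 c3@11 c4@11, authorship 1......2.34
After op 4 (move_left): buffer="qssmnrtqsqq" (len 11), cursors c1@1 c2@8 c3@10 c4@10, authorship 1......2.34
After op 5 (move_left): buffer="qssmnrtqsqq" (len 11), cursors c1@0 c2@7 c3@9 c4@9, authorship 1......2.34
After op 6 (insert('q')): buffer="qqssmnrtqqsqqqq" (len 15), cursors c1@1 c2@9 c3@13 c4@13, authorship 11......22.3434
After op 7 (move_left): buffer="qqssmnrtqqsqqqq" (len 15), cursors c1@0 c2@8 c3@12 c4@12, authorship 11......22.3434
Authorship (.=original, N=cursor N): 1 1 . . . . . . 2 2 . 3 4 3 4
Index 13: author = 3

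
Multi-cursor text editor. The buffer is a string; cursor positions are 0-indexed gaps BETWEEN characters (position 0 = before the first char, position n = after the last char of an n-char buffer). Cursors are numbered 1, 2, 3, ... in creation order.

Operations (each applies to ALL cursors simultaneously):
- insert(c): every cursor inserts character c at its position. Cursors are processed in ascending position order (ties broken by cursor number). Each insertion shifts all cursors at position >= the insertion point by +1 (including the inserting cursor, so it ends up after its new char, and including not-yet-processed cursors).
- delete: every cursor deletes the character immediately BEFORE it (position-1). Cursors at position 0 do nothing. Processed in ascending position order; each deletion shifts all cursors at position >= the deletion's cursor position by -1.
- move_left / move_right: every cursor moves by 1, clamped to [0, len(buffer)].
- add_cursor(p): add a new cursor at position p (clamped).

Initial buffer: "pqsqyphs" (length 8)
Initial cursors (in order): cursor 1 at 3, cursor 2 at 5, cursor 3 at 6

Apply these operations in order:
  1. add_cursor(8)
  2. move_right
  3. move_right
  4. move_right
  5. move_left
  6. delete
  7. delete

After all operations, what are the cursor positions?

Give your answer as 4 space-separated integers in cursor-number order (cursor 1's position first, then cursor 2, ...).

After op 1 (add_cursor(8)): buffer="pqsqyphs" (len 8), cursors c1@3 c2@5 c3@6 c4@8, authorship ........
After op 2 (move_right): buffer="pqsqyphs" (len 8), cursors c1@4 c2@6 c3@7 c4@8, authorship ........
After op 3 (move_right): buffer="pqsqyphs" (len 8), cursors c1@5 c2@7 c3@8 c4@8, authorship ........
After op 4 (move_right): buffer="pqsqyphs" (len 8), cursors c1@6 c2@8 c3@8 c4@8, authorship ........
After op 5 (move_left): buffer="pqsqyphs" (len 8), cursors c1@5 c2@7 c3@7 c4@7, authorship ........
After op 6 (delete): buffer="pqss" (len 4), cursors c1@3 c2@3 c3@3 c4@3, authorship ....
After op 7 (delete): buffer="s" (len 1), cursors c1@0 c2@0 c3@0 c4@0, authorship .

Answer: 0 0 0 0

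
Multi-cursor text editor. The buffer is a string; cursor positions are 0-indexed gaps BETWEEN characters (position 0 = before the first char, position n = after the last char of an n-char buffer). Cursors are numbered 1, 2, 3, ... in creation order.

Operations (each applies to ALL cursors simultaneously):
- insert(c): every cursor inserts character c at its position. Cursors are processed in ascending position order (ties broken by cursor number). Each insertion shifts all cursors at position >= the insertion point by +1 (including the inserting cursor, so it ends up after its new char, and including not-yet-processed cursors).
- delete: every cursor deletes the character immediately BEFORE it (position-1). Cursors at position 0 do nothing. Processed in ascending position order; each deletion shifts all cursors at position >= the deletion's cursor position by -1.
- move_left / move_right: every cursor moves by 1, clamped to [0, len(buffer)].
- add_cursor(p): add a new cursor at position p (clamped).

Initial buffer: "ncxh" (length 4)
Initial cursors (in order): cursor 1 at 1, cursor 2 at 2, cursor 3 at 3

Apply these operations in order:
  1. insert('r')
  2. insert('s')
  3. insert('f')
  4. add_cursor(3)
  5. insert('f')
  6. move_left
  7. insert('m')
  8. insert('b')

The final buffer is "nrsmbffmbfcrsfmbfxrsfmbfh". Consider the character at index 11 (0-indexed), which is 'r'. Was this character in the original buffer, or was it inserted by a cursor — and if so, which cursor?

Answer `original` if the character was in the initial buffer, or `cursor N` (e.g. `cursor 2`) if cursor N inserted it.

After op 1 (insert('r')): buffer="nrcrxrh" (len 7), cursors c1@2 c2@4 c3@6, authorship .1.2.3.
After op 2 (insert('s')): buffer="nrscrsxrsh" (len 10), cursors c1@3 c2@6 c3@9, authorship .11.22.33.
After op 3 (insert('f')): buffer="nrsfcrsfxrsfh" (len 13), cursors c1@4 c2@8 c3@12, authorship .111.222.333.
After op 4 (add_cursor(3)): buffer="nrsfcrsfxrsfh" (len 13), cursors c4@3 c1@4 c2@8 c3@12, authorship .111.222.333.
After op 5 (insert('f')): buffer="nrsfffcrsffxrsffh" (len 17), cursors c4@4 c1@6 c2@11 c3@16, authorship .11411.2222.3333.
After op 6 (move_left): buffer="nrsfffcrsffxrsffh" (len 17), cursors c4@3 c1@5 c2@10 c3@15, authorship .11411.2222.3333.
After op 7 (insert('m')): buffer="nrsmffmfcrsfmfxrsfmfh" (len 21), cursors c4@4 c1@7 c2@13 c3@19, authorship .1144111.22222.33333.
After op 8 (insert('b')): buffer="nrsmbffmbfcrsfmbfxrsfmbfh" (len 25), cursors c4@5 c1@9 c2@16 c3@23, authorship .114441111.222222.333333.
Authorship (.=original, N=cursor N): . 1 1 4 4 4 1 1 1 1 . 2 2 2 2 2 2 . 3 3 3 3 3 3 .
Index 11: author = 2

Answer: cursor 2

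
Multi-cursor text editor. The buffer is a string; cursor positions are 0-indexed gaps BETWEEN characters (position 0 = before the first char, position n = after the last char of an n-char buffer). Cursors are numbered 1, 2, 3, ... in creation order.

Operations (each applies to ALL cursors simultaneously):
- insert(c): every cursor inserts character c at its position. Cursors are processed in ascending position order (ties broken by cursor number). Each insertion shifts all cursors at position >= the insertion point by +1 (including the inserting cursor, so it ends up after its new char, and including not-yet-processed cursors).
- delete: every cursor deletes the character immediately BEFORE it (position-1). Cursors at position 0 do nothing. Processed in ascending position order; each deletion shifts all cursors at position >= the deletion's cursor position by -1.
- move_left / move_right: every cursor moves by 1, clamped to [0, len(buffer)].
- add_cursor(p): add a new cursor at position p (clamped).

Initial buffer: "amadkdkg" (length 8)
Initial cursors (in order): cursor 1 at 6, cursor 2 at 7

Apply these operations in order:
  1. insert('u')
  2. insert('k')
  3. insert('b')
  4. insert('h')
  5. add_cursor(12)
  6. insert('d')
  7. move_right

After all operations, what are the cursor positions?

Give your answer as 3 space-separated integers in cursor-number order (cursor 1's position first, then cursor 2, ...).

After op 1 (insert('u')): buffer="amadkdukug" (len 10), cursors c1@7 c2@9, authorship ......1.2.
After op 2 (insert('k')): buffer="amadkdukkukg" (len 12), cursors c1@8 c2@11, authorship ......11.22.
After op 3 (insert('b')): buffer="amadkdukbkukbg" (len 14), cursors c1@9 c2@13, authorship ......111.222.
After op 4 (insert('h')): buffer="amadkdukbhkukbhg" (len 16), cursors c1@10 c2@15, authorship ......1111.2222.
After op 5 (add_cursor(12)): buffer="amadkdukbhkukbhg" (len 16), cursors c1@10 c3@12 c2@15, authorship ......1111.2222.
After op 6 (insert('d')): buffer="amadkdukbhdkudkbhdg" (len 19), cursors c1@11 c3@14 c2@18, authorship ......11111.232222.
After op 7 (move_right): buffer="amadkdukbhdkudkbhdg" (len 19), cursors c1@12 c3@15 c2@19, authorship ......11111.232222.

Answer: 12 19 15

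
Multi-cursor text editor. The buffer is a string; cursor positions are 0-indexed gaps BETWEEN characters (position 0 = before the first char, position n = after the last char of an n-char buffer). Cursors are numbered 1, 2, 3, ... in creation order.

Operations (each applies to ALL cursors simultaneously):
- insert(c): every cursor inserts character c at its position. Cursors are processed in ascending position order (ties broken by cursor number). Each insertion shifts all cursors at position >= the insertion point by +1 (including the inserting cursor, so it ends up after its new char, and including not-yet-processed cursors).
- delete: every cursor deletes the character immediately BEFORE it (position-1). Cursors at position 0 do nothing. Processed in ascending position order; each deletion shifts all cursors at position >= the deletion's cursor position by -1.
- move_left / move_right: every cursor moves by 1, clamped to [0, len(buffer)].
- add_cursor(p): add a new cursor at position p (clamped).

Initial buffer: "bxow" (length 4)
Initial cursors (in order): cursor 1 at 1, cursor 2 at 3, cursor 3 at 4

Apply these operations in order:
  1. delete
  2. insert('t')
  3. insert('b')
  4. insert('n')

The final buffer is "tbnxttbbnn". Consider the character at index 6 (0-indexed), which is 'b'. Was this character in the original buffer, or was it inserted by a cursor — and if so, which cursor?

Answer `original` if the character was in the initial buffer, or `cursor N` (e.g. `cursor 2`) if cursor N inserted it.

Answer: cursor 2

Derivation:
After op 1 (delete): buffer="x" (len 1), cursors c1@0 c2@1 c3@1, authorship .
After op 2 (insert('t')): buffer="txtt" (len 4), cursors c1@1 c2@4 c3@4, authorship 1.23
After op 3 (insert('b')): buffer="tbxttbb" (len 7), cursors c1@2 c2@7 c3@7, authorship 11.2323
After op 4 (insert('n')): buffer="tbnxttbbnn" (len 10), cursors c1@3 c2@10 c3@10, authorship 111.232323
Authorship (.=original, N=cursor N): 1 1 1 . 2 3 2 3 2 3
Index 6: author = 2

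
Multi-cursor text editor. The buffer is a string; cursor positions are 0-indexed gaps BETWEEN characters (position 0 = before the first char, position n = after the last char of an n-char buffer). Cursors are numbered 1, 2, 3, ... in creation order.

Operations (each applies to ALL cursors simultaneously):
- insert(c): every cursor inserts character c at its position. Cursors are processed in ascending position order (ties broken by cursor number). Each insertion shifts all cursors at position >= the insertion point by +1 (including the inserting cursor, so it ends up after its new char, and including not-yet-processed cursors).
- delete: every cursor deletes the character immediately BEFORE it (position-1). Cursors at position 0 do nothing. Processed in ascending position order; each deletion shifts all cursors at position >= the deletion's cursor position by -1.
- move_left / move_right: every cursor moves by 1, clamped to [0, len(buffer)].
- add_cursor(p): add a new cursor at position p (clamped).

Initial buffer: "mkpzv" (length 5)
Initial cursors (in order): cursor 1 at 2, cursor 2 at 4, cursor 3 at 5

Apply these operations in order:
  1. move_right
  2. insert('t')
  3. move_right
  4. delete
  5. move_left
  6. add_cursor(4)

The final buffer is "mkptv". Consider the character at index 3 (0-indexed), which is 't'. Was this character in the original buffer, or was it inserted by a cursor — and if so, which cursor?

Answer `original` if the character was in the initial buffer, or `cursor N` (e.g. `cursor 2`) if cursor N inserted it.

Answer: cursor 1

Derivation:
After op 1 (move_right): buffer="mkpzv" (len 5), cursors c1@3 c2@5 c3@5, authorship .....
After op 2 (insert('t')): buffer="mkptzvtt" (len 8), cursors c1@4 c2@8 c3@8, authorship ...1..23
After op 3 (move_right): buffer="mkptzvtt" (len 8), cursors c1@5 c2@8 c3@8, authorship ...1..23
After op 4 (delete): buffer="mkptv" (len 5), cursors c1@4 c2@5 c3@5, authorship ...1.
After op 5 (move_left): buffer="mkptv" (len 5), cursors c1@3 c2@4 c3@4, authorship ...1.
After op 6 (add_cursor(4)): buffer="mkptv" (len 5), cursors c1@3 c2@4 c3@4 c4@4, authorship ...1.
Authorship (.=original, N=cursor N): . . . 1 .
Index 3: author = 1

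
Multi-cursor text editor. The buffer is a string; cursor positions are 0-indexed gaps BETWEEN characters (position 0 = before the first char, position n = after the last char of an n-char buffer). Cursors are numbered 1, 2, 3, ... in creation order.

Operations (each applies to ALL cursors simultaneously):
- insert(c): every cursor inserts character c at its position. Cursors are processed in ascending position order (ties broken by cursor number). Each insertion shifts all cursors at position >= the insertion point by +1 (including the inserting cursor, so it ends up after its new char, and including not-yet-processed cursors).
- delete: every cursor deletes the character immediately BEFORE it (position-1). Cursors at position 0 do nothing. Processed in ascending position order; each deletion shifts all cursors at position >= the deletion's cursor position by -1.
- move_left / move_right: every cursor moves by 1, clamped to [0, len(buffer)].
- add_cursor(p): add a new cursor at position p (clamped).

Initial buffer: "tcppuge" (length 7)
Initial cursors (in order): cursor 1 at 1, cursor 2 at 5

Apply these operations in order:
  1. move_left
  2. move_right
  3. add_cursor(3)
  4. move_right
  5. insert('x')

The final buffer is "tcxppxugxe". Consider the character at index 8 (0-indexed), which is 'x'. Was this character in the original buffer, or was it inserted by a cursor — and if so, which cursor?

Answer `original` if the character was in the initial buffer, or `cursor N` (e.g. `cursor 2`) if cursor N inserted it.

After op 1 (move_left): buffer="tcppuge" (len 7), cursors c1@0 c2@4, authorship .......
After op 2 (move_right): buffer="tcppuge" (len 7), cursors c1@1 c2@5, authorship .......
After op 3 (add_cursor(3)): buffer="tcppuge" (len 7), cursors c1@1 c3@3 c2@5, authorship .......
After op 4 (move_right): buffer="tcppuge" (len 7), cursors c1@2 c3@4 c2@6, authorship .......
After op 5 (insert('x')): buffer="tcxppxugxe" (len 10), cursors c1@3 c3@6 c2@9, authorship ..1..3..2.
Authorship (.=original, N=cursor N): . . 1 . . 3 . . 2 .
Index 8: author = 2

Answer: cursor 2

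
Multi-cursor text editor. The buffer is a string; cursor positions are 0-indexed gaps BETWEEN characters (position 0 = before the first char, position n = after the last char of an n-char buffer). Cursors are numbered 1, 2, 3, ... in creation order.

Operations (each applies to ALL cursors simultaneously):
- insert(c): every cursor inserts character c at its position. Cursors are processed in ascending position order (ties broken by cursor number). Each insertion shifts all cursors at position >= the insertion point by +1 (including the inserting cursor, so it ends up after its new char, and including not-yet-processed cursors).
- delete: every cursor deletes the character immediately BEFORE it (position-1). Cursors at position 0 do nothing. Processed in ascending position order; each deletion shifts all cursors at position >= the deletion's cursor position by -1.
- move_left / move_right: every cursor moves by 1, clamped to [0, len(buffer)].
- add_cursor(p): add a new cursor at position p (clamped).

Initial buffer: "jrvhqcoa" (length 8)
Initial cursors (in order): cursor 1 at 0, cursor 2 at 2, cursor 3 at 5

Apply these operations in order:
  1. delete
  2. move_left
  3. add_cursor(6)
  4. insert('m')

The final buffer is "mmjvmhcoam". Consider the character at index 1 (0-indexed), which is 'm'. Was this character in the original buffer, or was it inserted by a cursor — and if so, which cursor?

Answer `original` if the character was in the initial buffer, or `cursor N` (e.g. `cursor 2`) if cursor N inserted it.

Answer: cursor 2

Derivation:
After op 1 (delete): buffer="jvhcoa" (len 6), cursors c1@0 c2@1 c3@3, authorship ......
After op 2 (move_left): buffer="jvhcoa" (len 6), cursors c1@0 c2@0 c3@2, authorship ......
After op 3 (add_cursor(6)): buffer="jvhcoa" (len 6), cursors c1@0 c2@0 c3@2 c4@6, authorship ......
After op 4 (insert('m')): buffer="mmjvmhcoam" (len 10), cursors c1@2 c2@2 c3@5 c4@10, authorship 12..3....4
Authorship (.=original, N=cursor N): 1 2 . . 3 . . . . 4
Index 1: author = 2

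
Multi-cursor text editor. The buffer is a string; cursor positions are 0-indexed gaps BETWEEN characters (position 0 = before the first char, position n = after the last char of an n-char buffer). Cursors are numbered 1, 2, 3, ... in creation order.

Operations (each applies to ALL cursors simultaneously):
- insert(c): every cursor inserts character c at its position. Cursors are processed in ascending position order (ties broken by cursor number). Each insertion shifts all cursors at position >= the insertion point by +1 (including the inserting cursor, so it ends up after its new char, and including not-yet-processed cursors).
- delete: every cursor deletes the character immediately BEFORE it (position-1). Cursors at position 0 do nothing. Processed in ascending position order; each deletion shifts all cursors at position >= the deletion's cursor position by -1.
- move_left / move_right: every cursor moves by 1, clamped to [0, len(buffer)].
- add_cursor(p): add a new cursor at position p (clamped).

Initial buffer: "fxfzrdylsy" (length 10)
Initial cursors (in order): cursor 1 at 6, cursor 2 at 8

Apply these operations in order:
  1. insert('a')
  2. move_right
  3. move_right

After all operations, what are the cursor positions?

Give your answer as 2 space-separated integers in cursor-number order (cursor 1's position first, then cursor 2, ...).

Answer: 9 12

Derivation:
After op 1 (insert('a')): buffer="fxfzrdaylasy" (len 12), cursors c1@7 c2@10, authorship ......1..2..
After op 2 (move_right): buffer="fxfzrdaylasy" (len 12), cursors c1@8 c2@11, authorship ......1..2..
After op 3 (move_right): buffer="fxfzrdaylasy" (len 12), cursors c1@9 c2@12, authorship ......1..2..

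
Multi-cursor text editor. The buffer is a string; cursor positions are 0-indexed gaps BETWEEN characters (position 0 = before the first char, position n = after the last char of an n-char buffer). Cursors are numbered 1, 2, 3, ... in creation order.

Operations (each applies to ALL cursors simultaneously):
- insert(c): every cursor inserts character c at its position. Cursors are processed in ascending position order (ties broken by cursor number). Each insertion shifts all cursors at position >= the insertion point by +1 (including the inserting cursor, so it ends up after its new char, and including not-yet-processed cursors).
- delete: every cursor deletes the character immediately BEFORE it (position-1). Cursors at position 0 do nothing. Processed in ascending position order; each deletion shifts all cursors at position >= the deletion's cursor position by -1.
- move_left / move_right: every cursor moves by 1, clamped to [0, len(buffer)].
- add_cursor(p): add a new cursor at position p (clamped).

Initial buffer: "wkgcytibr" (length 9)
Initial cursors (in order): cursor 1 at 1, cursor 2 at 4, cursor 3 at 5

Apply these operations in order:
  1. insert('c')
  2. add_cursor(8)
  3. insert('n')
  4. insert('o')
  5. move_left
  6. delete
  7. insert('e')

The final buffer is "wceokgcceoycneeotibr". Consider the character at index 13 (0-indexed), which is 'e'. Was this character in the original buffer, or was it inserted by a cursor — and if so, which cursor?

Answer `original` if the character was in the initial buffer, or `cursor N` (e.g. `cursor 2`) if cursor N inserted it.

Answer: cursor 3

Derivation:
After op 1 (insert('c')): buffer="wckgccyctibr" (len 12), cursors c1@2 c2@6 c3@8, authorship .1...2.3....
After op 2 (add_cursor(8)): buffer="wckgccyctibr" (len 12), cursors c1@2 c2@6 c3@8 c4@8, authorship .1...2.3....
After op 3 (insert('n')): buffer="wcnkgccnycnntibr" (len 16), cursors c1@3 c2@8 c3@12 c4@12, authorship .11...22.334....
After op 4 (insert('o')): buffer="wcnokgccnoycnnootibr" (len 20), cursors c1@4 c2@10 c3@16 c4@16, authorship .111...222.33434....
After op 5 (move_left): buffer="wcnokgccnoycnnootibr" (len 20), cursors c1@3 c2@9 c3@15 c4@15, authorship .111...222.33434....
After op 6 (delete): buffer="wcokgccoycnotibr" (len 16), cursors c1@2 c2@7 c3@11 c4@11, authorship .11...22.334....
After op 7 (insert('e')): buffer="wceokgcceoycneeotibr" (len 20), cursors c1@3 c2@9 c3@15 c4@15, authorship .111...222.33344....
Authorship (.=original, N=cursor N): . 1 1 1 . . . 2 2 2 . 3 3 3 4 4 . . . .
Index 13: author = 3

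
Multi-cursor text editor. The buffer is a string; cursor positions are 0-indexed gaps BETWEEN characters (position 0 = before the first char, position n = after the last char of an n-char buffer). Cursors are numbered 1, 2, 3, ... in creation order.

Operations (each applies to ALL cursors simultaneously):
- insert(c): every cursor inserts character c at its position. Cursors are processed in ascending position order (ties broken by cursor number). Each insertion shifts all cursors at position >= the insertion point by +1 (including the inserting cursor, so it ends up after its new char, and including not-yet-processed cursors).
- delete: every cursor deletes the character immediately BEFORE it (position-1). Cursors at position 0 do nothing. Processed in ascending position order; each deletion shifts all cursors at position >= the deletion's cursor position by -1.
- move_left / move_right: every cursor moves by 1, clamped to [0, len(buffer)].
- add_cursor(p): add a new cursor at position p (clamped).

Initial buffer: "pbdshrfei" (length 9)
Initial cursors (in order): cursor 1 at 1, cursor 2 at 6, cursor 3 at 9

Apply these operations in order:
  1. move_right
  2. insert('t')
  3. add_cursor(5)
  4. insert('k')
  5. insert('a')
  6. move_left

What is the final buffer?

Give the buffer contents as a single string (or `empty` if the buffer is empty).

After op 1 (move_right): buffer="pbdshrfei" (len 9), cursors c1@2 c2@7 c3@9, authorship .........
After op 2 (insert('t')): buffer="pbtdshrfteit" (len 12), cursors c1@3 c2@9 c3@12, authorship ..1.....2..3
After op 3 (add_cursor(5)): buffer="pbtdshrfteit" (len 12), cursors c1@3 c4@5 c2@9 c3@12, authorship ..1.....2..3
After op 4 (insert('k')): buffer="pbtkdskhrftkeitk" (len 16), cursors c1@4 c4@7 c2@12 c3@16, authorship ..11..4...22..33
After op 5 (insert('a')): buffer="pbtkadskahrftkaeitka" (len 20), cursors c1@5 c4@9 c2@15 c3@20, authorship ..111..44...222..333
After op 6 (move_left): buffer="pbtkadskahrftkaeitka" (len 20), cursors c1@4 c4@8 c2@14 c3@19, authorship ..111..44...222..333

Answer: pbtkadskahrftkaeitka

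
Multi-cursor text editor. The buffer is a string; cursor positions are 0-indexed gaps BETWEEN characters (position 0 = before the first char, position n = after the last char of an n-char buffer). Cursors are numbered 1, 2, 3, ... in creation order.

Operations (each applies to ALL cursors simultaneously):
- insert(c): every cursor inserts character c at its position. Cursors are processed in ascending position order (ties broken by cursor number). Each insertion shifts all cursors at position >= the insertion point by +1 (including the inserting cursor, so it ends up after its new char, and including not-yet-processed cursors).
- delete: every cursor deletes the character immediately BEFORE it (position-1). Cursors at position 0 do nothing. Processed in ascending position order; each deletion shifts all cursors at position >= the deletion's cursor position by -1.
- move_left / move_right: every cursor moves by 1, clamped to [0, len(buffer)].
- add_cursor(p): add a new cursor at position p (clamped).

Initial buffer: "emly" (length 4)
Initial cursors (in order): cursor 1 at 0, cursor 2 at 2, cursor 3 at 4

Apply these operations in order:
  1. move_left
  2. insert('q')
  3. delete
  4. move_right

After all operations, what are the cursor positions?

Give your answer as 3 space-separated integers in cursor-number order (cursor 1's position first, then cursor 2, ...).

Answer: 1 2 4

Derivation:
After op 1 (move_left): buffer="emly" (len 4), cursors c1@0 c2@1 c3@3, authorship ....
After op 2 (insert('q')): buffer="qeqmlqy" (len 7), cursors c1@1 c2@3 c3@6, authorship 1.2..3.
After op 3 (delete): buffer="emly" (len 4), cursors c1@0 c2@1 c3@3, authorship ....
After op 4 (move_right): buffer="emly" (len 4), cursors c1@1 c2@2 c3@4, authorship ....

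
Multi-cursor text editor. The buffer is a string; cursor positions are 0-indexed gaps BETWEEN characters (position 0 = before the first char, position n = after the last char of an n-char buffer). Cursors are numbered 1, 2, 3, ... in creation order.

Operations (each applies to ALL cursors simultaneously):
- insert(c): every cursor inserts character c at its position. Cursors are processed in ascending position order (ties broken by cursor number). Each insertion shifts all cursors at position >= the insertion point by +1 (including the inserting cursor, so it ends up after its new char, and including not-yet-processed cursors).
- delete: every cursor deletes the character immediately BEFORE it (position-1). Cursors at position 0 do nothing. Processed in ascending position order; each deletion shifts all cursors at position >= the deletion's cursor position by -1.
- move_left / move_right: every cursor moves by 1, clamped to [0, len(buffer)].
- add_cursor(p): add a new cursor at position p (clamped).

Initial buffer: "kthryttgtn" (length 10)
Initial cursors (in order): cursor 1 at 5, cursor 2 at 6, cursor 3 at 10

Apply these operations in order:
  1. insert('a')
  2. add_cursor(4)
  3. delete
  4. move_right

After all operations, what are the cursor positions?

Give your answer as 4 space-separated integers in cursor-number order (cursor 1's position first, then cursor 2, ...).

Answer: 5 6 9 4

Derivation:
After op 1 (insert('a')): buffer="kthryatatgtna" (len 13), cursors c1@6 c2@8 c3@13, authorship .....1.2....3
After op 2 (add_cursor(4)): buffer="kthryatatgtna" (len 13), cursors c4@4 c1@6 c2@8 c3@13, authorship .....1.2....3
After op 3 (delete): buffer="kthyttgtn" (len 9), cursors c4@3 c1@4 c2@5 c3@9, authorship .........
After op 4 (move_right): buffer="kthyttgtn" (len 9), cursors c4@4 c1@5 c2@6 c3@9, authorship .........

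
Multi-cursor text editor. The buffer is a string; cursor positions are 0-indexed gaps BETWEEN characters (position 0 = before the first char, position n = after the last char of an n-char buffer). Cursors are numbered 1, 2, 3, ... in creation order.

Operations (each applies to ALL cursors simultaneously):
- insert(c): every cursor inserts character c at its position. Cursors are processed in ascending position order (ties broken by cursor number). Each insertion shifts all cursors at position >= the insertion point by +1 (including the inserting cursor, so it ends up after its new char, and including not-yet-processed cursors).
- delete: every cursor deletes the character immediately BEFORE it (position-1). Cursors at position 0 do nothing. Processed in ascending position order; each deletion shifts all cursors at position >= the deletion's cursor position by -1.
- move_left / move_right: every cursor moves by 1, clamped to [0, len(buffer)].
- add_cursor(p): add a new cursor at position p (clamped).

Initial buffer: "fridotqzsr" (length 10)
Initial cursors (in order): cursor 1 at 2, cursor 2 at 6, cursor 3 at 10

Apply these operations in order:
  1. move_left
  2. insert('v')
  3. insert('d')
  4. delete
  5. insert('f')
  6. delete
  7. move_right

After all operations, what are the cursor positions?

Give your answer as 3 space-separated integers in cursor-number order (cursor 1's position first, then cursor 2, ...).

Answer: 3 8 13

Derivation:
After op 1 (move_left): buffer="fridotqzsr" (len 10), cursors c1@1 c2@5 c3@9, authorship ..........
After op 2 (insert('v')): buffer="fvridovtqzsvr" (len 13), cursors c1@2 c2@7 c3@12, authorship .1....2....3.
After op 3 (insert('d')): buffer="fvdridovdtqzsvdr" (len 16), cursors c1@3 c2@9 c3@15, authorship .11....22....33.
After op 4 (delete): buffer="fvridovtqzsvr" (len 13), cursors c1@2 c2@7 c3@12, authorship .1....2....3.
After op 5 (insert('f')): buffer="fvfridovftqzsvfr" (len 16), cursors c1@3 c2@9 c3@15, authorship .11....22....33.
After op 6 (delete): buffer="fvridovtqzsvr" (len 13), cursors c1@2 c2@7 c3@12, authorship .1....2....3.
After op 7 (move_right): buffer="fvridovtqzsvr" (len 13), cursors c1@3 c2@8 c3@13, authorship .1....2....3.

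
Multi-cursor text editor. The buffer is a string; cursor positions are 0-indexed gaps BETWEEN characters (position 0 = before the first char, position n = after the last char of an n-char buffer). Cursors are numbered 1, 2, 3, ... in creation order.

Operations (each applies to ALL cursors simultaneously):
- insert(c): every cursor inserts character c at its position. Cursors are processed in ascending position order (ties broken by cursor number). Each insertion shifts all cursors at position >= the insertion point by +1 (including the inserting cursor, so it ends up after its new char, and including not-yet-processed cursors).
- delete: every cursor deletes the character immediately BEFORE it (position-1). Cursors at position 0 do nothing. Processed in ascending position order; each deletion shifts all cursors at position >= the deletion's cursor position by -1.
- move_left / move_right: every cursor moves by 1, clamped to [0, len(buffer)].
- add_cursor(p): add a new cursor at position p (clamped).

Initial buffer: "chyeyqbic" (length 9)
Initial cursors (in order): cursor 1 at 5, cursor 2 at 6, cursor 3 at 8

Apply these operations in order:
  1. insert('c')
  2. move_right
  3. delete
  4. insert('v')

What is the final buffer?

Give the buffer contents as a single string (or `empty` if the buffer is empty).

Answer: chyeycvcvicv

Derivation:
After op 1 (insert('c')): buffer="chyeycqcbicc" (len 12), cursors c1@6 c2@8 c3@11, authorship .....1.2..3.
After op 2 (move_right): buffer="chyeycqcbicc" (len 12), cursors c1@7 c2@9 c3@12, authorship .....1.2..3.
After op 3 (delete): buffer="chyeyccic" (len 9), cursors c1@6 c2@7 c3@9, authorship .....12.3
After op 4 (insert('v')): buffer="chyeycvcvicv" (len 12), cursors c1@7 c2@9 c3@12, authorship .....1122.33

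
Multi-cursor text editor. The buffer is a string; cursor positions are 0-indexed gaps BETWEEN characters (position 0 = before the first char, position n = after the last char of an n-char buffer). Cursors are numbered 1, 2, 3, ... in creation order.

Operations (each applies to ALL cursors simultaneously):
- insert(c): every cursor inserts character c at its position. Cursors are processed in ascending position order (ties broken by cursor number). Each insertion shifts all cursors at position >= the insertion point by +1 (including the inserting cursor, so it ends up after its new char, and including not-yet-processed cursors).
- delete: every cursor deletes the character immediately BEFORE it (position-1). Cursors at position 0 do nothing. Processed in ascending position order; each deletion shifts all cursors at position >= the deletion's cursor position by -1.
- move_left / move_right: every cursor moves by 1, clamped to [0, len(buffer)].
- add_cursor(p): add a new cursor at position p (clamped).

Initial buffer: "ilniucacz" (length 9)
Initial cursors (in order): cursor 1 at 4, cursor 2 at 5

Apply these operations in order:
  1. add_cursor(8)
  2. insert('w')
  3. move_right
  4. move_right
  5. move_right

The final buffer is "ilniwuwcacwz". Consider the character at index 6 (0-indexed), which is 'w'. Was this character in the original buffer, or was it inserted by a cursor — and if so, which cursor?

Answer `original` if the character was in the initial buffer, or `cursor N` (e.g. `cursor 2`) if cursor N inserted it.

After op 1 (add_cursor(8)): buffer="ilniucacz" (len 9), cursors c1@4 c2@5 c3@8, authorship .........
After op 2 (insert('w')): buffer="ilniwuwcacwz" (len 12), cursors c1@5 c2@7 c3@11, authorship ....1.2...3.
After op 3 (move_right): buffer="ilniwuwcacwz" (len 12), cursors c1@6 c2@8 c3@12, authorship ....1.2...3.
After op 4 (move_right): buffer="ilniwuwcacwz" (len 12), cursors c1@7 c2@9 c3@12, authorship ....1.2...3.
After op 5 (move_right): buffer="ilniwuwcacwz" (len 12), cursors c1@8 c2@10 c3@12, authorship ....1.2...3.
Authorship (.=original, N=cursor N): . . . . 1 . 2 . . . 3 .
Index 6: author = 2

Answer: cursor 2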